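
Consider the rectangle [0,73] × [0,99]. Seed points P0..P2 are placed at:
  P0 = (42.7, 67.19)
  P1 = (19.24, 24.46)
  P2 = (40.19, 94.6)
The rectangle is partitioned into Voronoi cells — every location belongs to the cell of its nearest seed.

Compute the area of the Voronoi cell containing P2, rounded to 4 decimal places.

Area of P2's cell: 1354.7213

1. box [0,73]×[0,99]: [(0, 0) (73, 0) (73, 99) (0, 99)]
2. ⊥bis P2·P0 via (41.445,80.895): [(0, 77.0998) (73, 83.7846) (73, 99) (0, 99)]  |A|=1354.7213
3. ⊥bis P2·P1 via (29.715,59.53): [(0, 77.0998) (73, 83.7846) (73, 99) (0, 99)]  |A|=1354.7213
4. canonical 4-gon: [(0, 77.0998) (73, 83.7846) (73, 99) (0, 99)]
5. shoelace: 1354.7213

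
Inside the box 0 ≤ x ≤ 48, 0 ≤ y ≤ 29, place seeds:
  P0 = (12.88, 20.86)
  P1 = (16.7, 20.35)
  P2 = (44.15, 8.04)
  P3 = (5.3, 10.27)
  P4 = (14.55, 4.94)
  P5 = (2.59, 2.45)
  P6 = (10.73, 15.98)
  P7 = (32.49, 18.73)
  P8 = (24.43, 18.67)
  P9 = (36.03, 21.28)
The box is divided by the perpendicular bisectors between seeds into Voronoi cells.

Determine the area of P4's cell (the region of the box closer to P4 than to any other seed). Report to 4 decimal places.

1. box [0,48]×[0,29]: [(0, 0) (48, 0) (48, 29) (0, 29)]
2. ⊥bis P4·P0 via (13.715,12.9): [(0, 11.4613) (0, 0) (48, 0) (48, 16.4965)]  |A|=670.9868
3. ⊥bis P4·P1 via (15.625,12.645): [(13.762, 12.9049) (0, 11.4613) (0, 0) (48, 0) (48, 8.128)]  |A|=527.7275
4. ⊥bis P4·P2 via (29.35,6.49): [(28.8994, 10.793) (13.762, 12.9049) (0, 11.4613) (0, 0) (30.0297, 0)]  |A|=353.1256
5. ⊥bis P4·P3 via (9.925,7.605): [(28.8994, 10.793) (13.762, 12.9049) (12.9285, 12.8175) (5.5429, 0) (30.0297, 0)]  |A|=243.5138
6. ⊥bis P4·P5 via (8.57,3.695): [(28.8994, 10.793) (13.762, 12.9049) (12.9285, 12.8175) (8.3317, 4.8398) (9.3393, 0) (30.0297, 0)]  |A|=234.3269
7. ⊥bis P4·P6 via (12.64,10.46): [(28.8994, 10.793) (17.9979, 12.3139) (11.3037, 9.9976) (8.3317, 4.8398) (9.3393, 0) (30.0297, 0)]  |A|=226.3387
8. ⊥bis P4·P7 via (23.52,11.835): [(29.6215, 3.8972) (23.771, 11.5085) (17.9979, 12.3139) (11.3037, 9.9976) (8.3317, 4.8398) (9.3393, 0) (30.0297, 0)]  |A|=208.9152
9. ⊥bis P4·P8 via (19.49,11.805): [(29.6215, 3.8972) (28.5599, 5.2784) (18.9715, 12.1781) (17.9979, 12.3139) (11.3037, 9.9976) (8.3317, 4.8398) (9.3393, 0) (30.0297, 0)]  |A|=195.5679
10. ⊥bis P4·P9 via (25.29,13.11): [(29.6215, 3.8972) (28.5599, 5.2784) (18.9715, 12.1781) (17.9979, 12.3139) (11.3037, 9.9976) (8.3317, 4.8398) (9.3393, 0) (30.0297, 0)]  |A|=195.5679
11. canonical 8-gon: [(29.6215, 3.8972) (28.5599, 5.2784) (18.9715, 12.1781) (17.9979, 12.3139) (11.3037, 9.9976) (8.3317, 4.8398) (9.3393, 0) (30.0297, 0)]
12. shoelace: 195.5679

Area of P4's cell: 195.5679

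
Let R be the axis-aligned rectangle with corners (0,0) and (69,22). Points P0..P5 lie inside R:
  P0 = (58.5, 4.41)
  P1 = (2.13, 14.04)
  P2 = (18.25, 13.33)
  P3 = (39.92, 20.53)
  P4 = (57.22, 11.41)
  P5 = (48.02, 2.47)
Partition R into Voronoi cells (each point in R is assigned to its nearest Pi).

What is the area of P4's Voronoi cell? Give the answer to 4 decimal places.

1. box [0,69]×[0,22]: [(0, 0) (69, 0) (69, 22) (0, 22)]
2. ⊥bis P4·P0 via (57.86,7.91): [(0, 0) (14.6022, 0) (69, 9.947) (69, 22) (0, 22)]  |A|=1247.4517
3. ⊥bis P4·P1 via (29.675,12.725): [(29.1949, 2.6684) (69, 9.947) (69, 22) (30.1178, 22)]  |A|=615.7129
4. ⊥bis P4·P2 via (37.735,12.37): [(37.3303, 4.156) (69, 9.947) (69, 22) (38.2095, 22)]  |A|=465.5702
5. ⊥bis P4·P3 via (48.57,15.97): [(42.8767, 5.1702) (69, 9.947) (69, 22) (51.7488, 22)]  |A|=302.5987
6. ⊥bis P4·P5 via (52.62,6.94): [(46.9083, 12.8178) (52.6102, 6.95) (69, 9.947) (69, 22) (51.7488, 22)]  |A|=268.9672
7. canonical 5-gon: [(46.9083, 12.8178) (52.6102, 6.95) (69, 9.947) (69, 22) (51.7488, 22)]
8. shoelace: 268.9672

Area of P4's cell: 268.9672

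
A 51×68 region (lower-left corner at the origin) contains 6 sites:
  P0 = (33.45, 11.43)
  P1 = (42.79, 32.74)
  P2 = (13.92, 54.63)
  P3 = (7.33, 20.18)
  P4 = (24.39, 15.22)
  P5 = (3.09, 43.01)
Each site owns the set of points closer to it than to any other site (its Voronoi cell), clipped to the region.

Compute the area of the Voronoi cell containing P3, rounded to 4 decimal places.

1. box [0,51]×[0,68]: [(0, 0) (51, 0) (51, 68) (0, 68)]
2. ⊥bis P3·P0 via (20.39,15.805): [(0, 0) (15.0954, 0) (37.8749, 68) (0, 68)]  |A|=1800.9926
3. ⊥bis P3·P1 via (25.06,26.46): [(0, 0) (15.0954, 0) (24.4943, 28.057) (10.3465, 68) (0, 68)]  |A|=1251.208
4. ⊥bis P3·P2 via (10.625,37.405): [(0, 39.4375) (0, 0) (15.0954, 0) (24.4943, 28.057) (21.9506, 35.2385)]  |A|=768.2425
5. ⊥bis P3·P4 via (15.86,17.7): [(21.0114, 35.4182) (0, 39.4375) (0, 0) (10.7139, 0)]  |A|=604.0513
6. ⊥bis P3·P5 via (5.21,31.595): [(20.7383, 34.4789) (0, 30.6274) (0, 0) (10.7139, 0)]  |A|=502.2821
7. canonical 4-gon: [(20.7383, 34.4789) (0, 30.6274) (0, 0) (10.7139, 0)]
8. shoelace: 502.2821

Area of P3's cell: 502.2821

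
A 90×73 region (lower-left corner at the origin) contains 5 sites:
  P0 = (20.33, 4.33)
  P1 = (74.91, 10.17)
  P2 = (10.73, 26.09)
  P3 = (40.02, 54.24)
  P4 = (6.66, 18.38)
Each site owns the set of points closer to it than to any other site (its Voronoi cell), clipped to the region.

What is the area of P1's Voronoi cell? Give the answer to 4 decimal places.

Area of P1's cell: 1757.2084

1. box [0,90]×[0,73]: [(0, 0) (90, 0) (90, 73) (0, 73)]
2. ⊥bis P1·P0 via (47.62,7.25): [(48.3957, 0) (90, 0) (90, 73) (40.5848, 73)]  |A|=3322.2094
3. ⊥bis P1·P2 via (42.82,18.13): [(45.3601, 28.3704) (48.3957, 0) (90, 0) (90, 73) (56.4306, 73)]  |A|=2968.613
4. ⊥bis P1·P3 via (57.465,32.205): [(45.9272, 23.0706) (48.3957, 0) (90, 0) (90, 57.9628)]  |A|=1757.2084
5. ⊥bis P1·P4 via (40.785,14.275): [(45.9272, 23.0706) (48.3957, 0) (90, 0) (90, 57.9628)]  |A|=1757.2084
6. canonical 4-gon: [(45.9272, 23.0706) (48.3957, 0) (90, 0) (90, 57.9628)]
7. shoelace: 1757.2084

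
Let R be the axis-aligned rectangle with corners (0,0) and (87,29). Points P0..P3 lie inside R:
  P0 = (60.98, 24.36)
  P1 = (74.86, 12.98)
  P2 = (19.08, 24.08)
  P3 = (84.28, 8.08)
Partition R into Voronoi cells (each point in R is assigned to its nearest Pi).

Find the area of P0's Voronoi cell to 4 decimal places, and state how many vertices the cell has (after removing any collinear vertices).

Area of P0's cell: 707.7777 (4 vertices)

1. box [0,87]×[0,29]: [(0, 0) (87, 0) (87, 29) (0, 29)]
2. ⊥bis P0·P1 via (67.92,18.67): [(0, 0) (52.6128, 0) (76.3894, 29) (0, 29)]  |A|=1870.5313
3. ⊥bis P0·P2 via (40.03,24.22): [(40.1919, 0) (52.6128, 0) (76.3894, 29) (39.9981, 29)]  |A|=707.7777
4. ⊥bis P0·P3 via (72.63,16.22): [(40.1919, 0) (52.6128, 0) (76.3894, 29) (39.9981, 29)]  |A|=707.7777
5. canonical 4-gon: [(40.1919, 0) (52.6128, 0) (76.3894, 29) (39.9981, 29)]
6. shoelace: 707.7777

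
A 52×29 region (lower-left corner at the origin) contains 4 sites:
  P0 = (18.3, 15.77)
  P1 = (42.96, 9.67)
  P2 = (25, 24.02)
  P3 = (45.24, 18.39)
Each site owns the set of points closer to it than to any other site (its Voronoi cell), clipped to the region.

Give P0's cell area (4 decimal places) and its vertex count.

1. box [0,52]×[0,29]: [(0, 0) (52, 0) (52, 29) (0, 29)]
2. ⊥bis P0·P1 via (30.63,12.72): [(0, 0) (27.4835, 0) (34.6571, 29) (0, 29)]  |A|=901.0389
3. ⊥bis P0·P2 via (21.65,19.895): [(0, 0) (27.4835, 0) (30.6057, 12.6219) (10.4386, 29) (0, 29)]  |A|=702.7123
4. ⊥bis P0·P3 via (31.77,17.08): [(0, 0) (27.4835, 0) (30.6057, 12.6219) (10.4386, 29) (0, 29)]  |A|=702.7123
5. canonical 5-gon: [(0, 0) (27.4835, 0) (30.6057, 12.6219) (10.4386, 29) (0, 29)]
6. shoelace: 702.7123

Area of P0's cell: 702.7123 (5 vertices)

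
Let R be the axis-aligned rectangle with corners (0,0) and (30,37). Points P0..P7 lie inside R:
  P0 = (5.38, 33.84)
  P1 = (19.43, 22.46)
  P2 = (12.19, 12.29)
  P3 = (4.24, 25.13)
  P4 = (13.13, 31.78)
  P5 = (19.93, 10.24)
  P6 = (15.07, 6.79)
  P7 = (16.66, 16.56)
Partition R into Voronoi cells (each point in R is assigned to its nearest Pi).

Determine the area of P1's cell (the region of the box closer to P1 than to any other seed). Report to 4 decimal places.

Area of P1's cell: 211.7215

1. box [0,30]×[0,37]: [(0, 0) (30, 0) (30, 37) (0, 37)]
2. ⊥bis P1·P0 via (12.405,28.15): [(0, 12.8345) (0, 0) (30, 0) (30, 37) (19.5732, 37)]  |A|=873.5022
3. ⊥bis P1·P2 via (15.81,17.375): [(8.1148, 22.8532) (30, 7.2732) (30, 37) (19.5732, 37)]  |A|=399.042
4. ⊥bis P1·P3 via (11.835,23.795): [(12.6547, 28.4583) (11.2741, 20.6041) (30, 7.2732) (30, 37) (19.5732, 37)]  |A|=385.0825
5. ⊥bis P1·P4 via (16.28,27.12): [(11.8989, 24.1585) (11.2741, 20.6041) (30, 7.2732) (30, 36.3942)]  |A|=301.0063
6. ⊥bis P1·P5 via (19.68,16.35): [(11.8989, 24.1585) (11.2741, 20.6041) (17.3819, 16.256) (30, 16.7723) (30, 36.3942)]  |A|=241.076
7. ⊥bis P1·P6 via (17.25,14.625): [(11.8989, 24.1585) (11.2741, 20.6041) (17.3819, 16.256) (30, 16.7723) (30, 36.3942)]  |A|=241.076
8. ⊥bis P1·P7 via (18.045,19.51): [(11.8989, 24.1585) (11.6126, 22.5299) (24.3672, 16.5418) (30, 16.7723) (30, 36.3942)]  |A|=211.7215
9. canonical 5-gon: [(11.8989, 24.1585) (11.6126, 22.5299) (24.3672, 16.5418) (30, 16.7723) (30, 36.3942)]
10. shoelace: 211.7215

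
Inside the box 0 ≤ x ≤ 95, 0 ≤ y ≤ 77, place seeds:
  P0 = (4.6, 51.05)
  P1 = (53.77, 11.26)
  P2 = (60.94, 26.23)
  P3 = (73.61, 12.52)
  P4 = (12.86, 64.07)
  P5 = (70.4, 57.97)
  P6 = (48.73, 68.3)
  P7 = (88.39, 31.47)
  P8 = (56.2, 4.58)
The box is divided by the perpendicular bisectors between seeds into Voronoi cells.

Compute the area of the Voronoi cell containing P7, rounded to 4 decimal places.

1. box [0,95]×[0,77]: [(0, 0) (95, 0) (95, 77) (0, 77)]
2. ⊥bis P7·P0 via (46.495,41.26): [(36.8534, 0) (95, 0) (95, 77) (54.8467, 77)]  |A|=3784.5466
3. ⊥bis P7·P1 via (71.08,21.365): [(50.2029, 57.1277) (83.5522, 0) (95, 0) (95, 77) (54.8467, 77)]  |A|=2450.6501
4. ⊥bis P7·P2 via (74.665,28.85): [(78.53, 8.6031) (83.5522, 0) (95, 0) (95, 77) (65.4735, 77)]  |A|=1693.0988
5. ⊥bis P7·P3 via (81,21.995): [(75.0943, 26.6011) (95, 11.0757) (95, 77) (65.4735, 77)]  |A|=1400.1849
6. ⊥bis P7·P4 via (50.625,47.77): [(75.0943, 26.6011) (95, 11.0757) (95, 77) (65.4735, 77)]  |A|=1400.1849
7. ⊥bis P7·P5 via (79.395,44.72): [(72.5257, 40.0567) (75.0943, 26.6011) (95, 11.0757) (95, 55.3137)]  |A|=611.0903
8. ⊥bis P7·P6 via (68.56,49.885): [(72.5257, 40.0567) (75.0943, 26.6011) (95, 11.0757) (95, 55.3137)]  |A|=611.0903
9. ⊥bis P7·P8 via (72.295,18.025): [(72.5257, 40.0567) (75.0943, 26.6011) (95, 11.0757) (95, 55.3137)]  |A|=611.0903
10. canonical 4-gon: [(72.5257, 40.0567) (75.0943, 26.6011) (95, 11.0757) (95, 55.3137)]
11. shoelace: 611.0903

Area of P7's cell: 611.0903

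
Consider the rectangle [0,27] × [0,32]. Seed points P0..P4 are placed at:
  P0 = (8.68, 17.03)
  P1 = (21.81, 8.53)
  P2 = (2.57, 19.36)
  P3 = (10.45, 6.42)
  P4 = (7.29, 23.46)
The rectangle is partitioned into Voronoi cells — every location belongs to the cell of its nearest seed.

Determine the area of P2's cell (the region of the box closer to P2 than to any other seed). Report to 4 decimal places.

Area of P2's cell: 66.5941

1. box [0,27]×[0,32]: [(0, 0) (27, 0) (27, 32) (0, 32)]
2. ⊥bis P2·P0 via (5.625,18.195): [(0, 3.4445) (10.8894, 32) (0, 32)]  |A|=155.4767
3. ⊥bis P2·P1 via (12.19,13.945): [(0, 3.4445) (10.8894, 32) (0, 32)]  |A|=155.4767
4. ⊥bis P2·P3 via (6.51,12.89): [(0, 8.9256) (2.7224, 10.5835) (10.8894, 32) (0, 32)]  |A|=148.0157
5. ⊥bis P2·P4 via (4.93,21.41): [(0, 27.0855) (0, 8.9256) (2.7224, 10.5835) (6.265, 19.8732)]  |A|=66.5941
6. canonical 4-gon: [(0, 27.0855) (0, 8.9256) (2.7224, 10.5835) (6.265, 19.8732)]
7. shoelace: 66.5941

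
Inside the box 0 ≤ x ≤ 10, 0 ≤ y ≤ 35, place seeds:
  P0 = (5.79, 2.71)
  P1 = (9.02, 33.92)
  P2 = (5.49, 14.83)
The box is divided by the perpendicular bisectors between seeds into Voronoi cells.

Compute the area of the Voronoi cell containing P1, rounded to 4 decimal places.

1. box [0,10]×[0,35]: [(0, 0) (10, 0) (10, 35) (0, 35)]
2. ⊥bis P1·P0 via (7.405,18.315): [(0, 19.0814) (10, 18.0464) (10, 35) (0, 35)]  |A|=164.361
3. ⊥bis P1·P2 via (7.255,24.375): [(0, 25.7165) (10, 23.8674) (10, 35) (0, 35)]  |A|=102.0802
4. canonical 4-gon: [(0, 25.7165) (10, 23.8674) (10, 35) (0, 35)]
5. shoelace: 102.0802

Area of P1's cell: 102.0802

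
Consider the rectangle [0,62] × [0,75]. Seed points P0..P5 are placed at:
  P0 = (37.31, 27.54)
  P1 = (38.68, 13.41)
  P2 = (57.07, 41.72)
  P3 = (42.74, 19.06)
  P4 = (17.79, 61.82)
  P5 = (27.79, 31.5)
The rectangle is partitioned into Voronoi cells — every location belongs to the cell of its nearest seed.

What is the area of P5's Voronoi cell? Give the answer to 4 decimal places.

Area of P5's cell: 1118.2486

1. box [0,62]×[0,75]: [(0, 0) (62, 0) (62, 75) (0, 75)]
2. ⊥bis P5·P0 via (32.55,29.52): [(0, 0) (20.2707, 0) (51.4682, 75) (0, 75)]  |A|=2690.2059
3. ⊥bis P5·P1 via (33.235,22.455): [(0, 2.4479) (28.4006, 19.5448) (51.4682, 75) (0, 75)]  |A|=2457.3528
4. ⊥bis P5·P2 via (42.43,36.61): [(0, 2.4479) (28.4006, 19.5448) (39.2678, 45.6697) (29.0302, 75) (0, 75)]  |A|=2128.2975
5. ⊥bis P5·P3 via (35.265,25.28): [(0, 2.4479) (28.4006, 19.5448) (39.2678, 45.6697) (29.0302, 75) (0, 75)]  |A|=2128.2975
6. ⊥bis P5·P4 via (22.79,46.66): [(0, 39.1435) (0, 2.4479) (28.4006, 19.5448) (39.2678, 45.6697) (37.2567, 51.4313)]  |A|=1118.2486
7. canonical 5-gon: [(0, 39.1435) (0, 2.4479) (28.4006, 19.5448) (39.2678, 45.6697) (37.2567, 51.4313)]
8. shoelace: 1118.2486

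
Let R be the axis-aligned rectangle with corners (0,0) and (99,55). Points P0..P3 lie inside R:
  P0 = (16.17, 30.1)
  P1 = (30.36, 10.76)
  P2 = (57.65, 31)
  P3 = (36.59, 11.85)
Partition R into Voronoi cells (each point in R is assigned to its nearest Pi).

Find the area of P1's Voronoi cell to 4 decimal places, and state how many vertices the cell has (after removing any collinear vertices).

1. box [0,99]×[0,55]: [(0, 0) (99, 0) (99, 55) (0, 55)]
2. ⊥bis P1·P0 via (23.265,20.43): [(0, 3.3602) (0, 0) (99, 0) (99, 55) (70.3815, 55)]  |A|=3627.7547
3. ⊥bis P1·P2 via (44.005,20.88): [(36.9123, 30.4432) (0, 3.3602) (0, 0) (59.4909, 0)]  |A|=967.5634
4. ⊥bis P1·P3 via (33.475,11.305): [(30.8986, 26.0308) (0, 3.3602) (0, 0) (35.4529, 0)]  |A|=513.3471
5. canonical 4-gon: [(30.8986, 26.0308) (0, 3.3602) (0, 0) (35.4529, 0)]
6. shoelace: 513.3471

Area of P1's cell: 513.3471 (4 vertices)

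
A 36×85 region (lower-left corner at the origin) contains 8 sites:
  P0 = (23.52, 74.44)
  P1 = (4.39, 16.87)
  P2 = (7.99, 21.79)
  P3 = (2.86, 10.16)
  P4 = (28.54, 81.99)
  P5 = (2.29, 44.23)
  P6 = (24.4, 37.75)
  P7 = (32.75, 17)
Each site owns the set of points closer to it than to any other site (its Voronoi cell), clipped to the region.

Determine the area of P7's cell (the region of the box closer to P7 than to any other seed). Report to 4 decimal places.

1. box [0,36]×[0,85]: [(0, 0) (36, 0) (36, 85) (0, 85)]
2. ⊥bis P7·P0 via (28.135,45.72): [(0, 41.199) (0, 0) (36, 0) (36, 46.9838)]  |A|=1587.2909
3. ⊥bis P7·P1 via (18.57,16.935): [(18.4452, 44.1629) (18.6476, 0) (36, 0) (36, 46.9838)]  |A|=795.562
4. ⊥bis P7·P2 via (20.37,19.395): [(25.377, 45.2768) (18.6006, 10.249) (18.6476, 0) (36, 0) (36, 46.9838)]  |A|=677.9326
5. ⊥bis P7·P3 via (17.805,13.58): [(25.377, 45.2768) (18.6006, 10.249) (18.6013, 10.1001) (20.9126, 0) (36, 0) (36, 46.9838)]  |A|=666.4942
6. ⊥bis P7·P4 via (30.645,49.495): [(25.377, 45.2768) (18.6006, 10.249) (18.6013, 10.1001) (20.9126, 0) (36, 0) (36, 46.9838)]  |A|=666.4942
7. ⊥bis P7·P5 via (17.52,30.615): [(31.5077, 46.262) (23.9271, 37.7821) (18.6006, 10.249) (18.6013, 10.1001) (20.9126, 0) (36, 0) (36, 46.9838)]  |A|=644.2344
8. ⊥bis P7·P6 via (28.575,27.375): [(21.3514, 24.4682) (18.6006, 10.249) (18.6013, 10.1001) (20.9126, 0) (36, 0) (36, 30.3629)]  |A|=437.6688
9. canonical 6-gon: [(21.3514, 24.4682) (18.6006, 10.249) (18.6013, 10.1001) (20.9126, 0) (36, 0) (36, 30.3629)]
10. shoelace: 437.6688

Area of P7's cell: 437.6688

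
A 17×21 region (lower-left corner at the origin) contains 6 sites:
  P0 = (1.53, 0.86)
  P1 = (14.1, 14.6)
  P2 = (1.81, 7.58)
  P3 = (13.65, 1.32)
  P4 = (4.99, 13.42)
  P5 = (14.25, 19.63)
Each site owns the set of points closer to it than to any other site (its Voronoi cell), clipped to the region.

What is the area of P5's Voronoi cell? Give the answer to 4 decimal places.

Area of P5's cell: 35.0155

1. box [0,17]×[0,21]: [(0, 0) (17, 0) (17, 21) (0, 21)]
2. ⊥bis P5·P0 via (7.89,10.245): [(0, 15.5919) (17, 4.0714) (17, 21) (0, 21)]  |A|=189.8625
3. ⊥bis P5·P1 via (14.175,17.115): [(0, 17.5377) (17, 17.0308) (17, 21) (0, 21)]  |A|=63.168
4. ⊥bis P5·P2 via (8.03,13.605): [(4.3461, 17.4081) (17, 17.0308) (17, 21) (0.8668, 21)]  |A|=54.0875
5. ⊥bis P5·P3 via (13.95,10.475): [(4.3461, 17.4081) (17, 17.0308) (17, 21) (0.8668, 21)]  |A|=54.0875
6. ⊥bis P5·P4 via (9.62,16.525): [(9.1233, 17.2656) (17, 17.0308) (17, 21) (6.6189, 21)]  |A|=35.0155
7. canonical 4-gon: [(9.1233, 17.2656) (17, 17.0308) (17, 21) (6.6189, 21)]
8. shoelace: 35.0155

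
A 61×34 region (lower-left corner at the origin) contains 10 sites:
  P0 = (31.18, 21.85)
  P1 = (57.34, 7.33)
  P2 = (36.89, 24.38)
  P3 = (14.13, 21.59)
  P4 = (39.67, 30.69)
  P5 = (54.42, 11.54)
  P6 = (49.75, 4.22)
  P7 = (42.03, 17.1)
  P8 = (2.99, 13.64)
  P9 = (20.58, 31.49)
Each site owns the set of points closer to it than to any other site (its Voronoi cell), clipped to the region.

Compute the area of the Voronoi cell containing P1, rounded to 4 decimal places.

Area of P1's cell: 71.3696

1. box [0,61]×[0,34]: [(0, 0) (61, 0) (61, 34) (0, 34)]
2. ⊥bis P1·P0 via (44.26,14.59): [(36.1619, 0) (61, 0) (61, 34) (55.0334, 34)]  |A|=523.6795
3. ⊥bis P1·P2 via (47.115,15.855): [(40.6745, 8.1302) (36.1619, 0) (61, 0) (61, 32.5089)]  |A|=431.3485
4. ⊥bis P1·P3 via (35.735,14.46): [(40.6745, 8.1302) (36.1619, 0) (61, 0) (61, 32.5089)]  |A|=431.3485
5. ⊥bis P1·P4 via (48.505,19.01): [(51.8636, 21.5505) (40.6745, 8.1302) (36.1619, 0) (61, 0) (61, 28.4615)]  |A|=412.8592
6. ⊥bis P1·P5 via (55.88,9.435): [(42.2768, 0) (61, 0) (61, 12.9862)]  |A|=121.5713
7. ⊥bis P1·P6 via (53.545,5.775): [(52.8939, 7.3639) (55.9113, 0) (61, 0) (61, 12.9862)]  |A|=71.3696
8. ⊥bis P1·P7 via (49.685,12.215): [(52.8939, 7.3639) (55.9113, 0) (61, 0) (61, 12.9862)]  |A|=71.3696
9. ⊥bis P1·P8 via (30.165,10.485): [(52.8939, 7.3639) (55.9113, 0) (61, 0) (61, 12.9862)]  |A|=71.3696
10. ⊥bis P1·P9 via (38.96,19.41): [(52.8939, 7.3639) (55.9113, 0) (61, 0) (61, 12.9862)]  |A|=71.3696
11. canonical 4-gon: [(52.8939, 7.3639) (55.9113, 0) (61, 0) (61, 12.9862)]
12. shoelace: 71.3696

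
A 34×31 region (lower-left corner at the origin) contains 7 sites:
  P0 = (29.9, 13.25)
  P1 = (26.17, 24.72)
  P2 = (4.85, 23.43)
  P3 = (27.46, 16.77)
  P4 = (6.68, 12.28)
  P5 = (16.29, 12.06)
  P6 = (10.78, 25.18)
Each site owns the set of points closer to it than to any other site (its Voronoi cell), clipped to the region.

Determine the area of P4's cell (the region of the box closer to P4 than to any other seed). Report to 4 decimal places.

1. box [0,34]×[0,31]: [(0, 0) (34, 0) (34, 31) (0, 31)]
2. ⊥bis P4·P0 via (18.29,12.765): [(0, 0) (18.8232, 0) (17.5282, 31) (0, 31)]  |A|=563.4482
3. ⊥bis P4·P1 via (16.425,18.5): [(0, 0) (18.8232, 0) (18.1643, 15.7751) (8.4465, 31) (0, 31)]  |A|=494.3141
4. ⊥bis P4·P2 via (5.765,17.855): [(0, 16.9088) (0, 0) (18.8232, 0) (18.1643, 15.7751) (15.7868, 19.4998)]  |A|=334.5182
5. ⊥bis P4·P3 via (17.07,14.525): [(0, 16.9088) (0, 0) (18.8232, 0) (18.4913, 7.9473) (16.1016, 19.0066) (15.7868, 19.4998)]  |A|=326.9738
6. ⊥bis P4·P5 via (11.485,12.17): [(11.6372, 18.8188) (0, 16.9088) (0, 0) (11.2064, 0)]  |A|=203.831
7. ⊥bis P4·P6 via (8.73,18.73): [(11.6142, 17.8133) (9.5358, 18.4739) (0, 16.9088) (0, 0) (11.2064, 0)]  |A|=202.7786
8. canonical 5-gon: [(11.6142, 17.8133) (9.5358, 18.4739) (0, 16.9088) (0, 0) (11.2064, 0)]
9. shoelace: 202.7786

Area of P4's cell: 202.7786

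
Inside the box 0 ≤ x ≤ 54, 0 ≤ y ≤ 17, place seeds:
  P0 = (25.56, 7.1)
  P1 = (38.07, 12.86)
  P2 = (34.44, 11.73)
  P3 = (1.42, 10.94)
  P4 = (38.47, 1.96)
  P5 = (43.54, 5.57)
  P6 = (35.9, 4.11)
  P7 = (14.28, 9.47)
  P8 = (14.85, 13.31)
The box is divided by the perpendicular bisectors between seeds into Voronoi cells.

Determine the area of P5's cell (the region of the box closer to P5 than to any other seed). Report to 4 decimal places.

1. box [0,54]×[0,17]: [(0, 0) (54, 0) (54, 17) (0, 17)]
2. ⊥bis P5·P0 via (34.55,6.335): [(34.0109, 0) (54, 0) (54, 17) (35.4575, 17)]  |A|=327.5181
3. ⊥bis P5·P1 via (40.805,9.215): [(34.3852, 4.3979) (34.0109, 0) (54, 0) (54, 17) (51.1803, 17)]  |A|=228.4486
4. ⊥bis P5·P2 via (38.99,8.65): [(37.8938, 7.0306) (34.1369, 1.4807) (34.0109, 0) (54, 0) (54, 17) (51.1803, 17)]  |A|=223.6576
5. ⊥bis P5·P3 via (22.48,8.255): [(37.8938, 7.0306) (34.1369, 1.4807) (34.0109, 0) (54, 0) (54, 17) (51.1803, 17)]  |A|=223.6576
6. ⊥bis P5·P4 via (41.005,3.765): [(38.4061, 7.415) (43.6858, 0) (54, 0) (54, 17) (51.1803, 17)]  |A|=184.3017
7. ⊥bis P5·P6 via (39.72,4.84): [(39.1249, 7.9543) (39.5294, 5.8374) (43.6858, 0) (54, 0) (54, 17) (51.1803, 17)]  |A|=183.4319
8. ⊥bis P5·P7 via (28.91,7.52): [(39.1249, 7.9543) (39.5294, 5.8374) (43.6858, 0) (54, 0) (54, 17) (51.1803, 17)]  |A|=183.4319
9. ⊥bis P5·P8 via (29.195,9.44): [(39.1249, 7.9543) (39.5294, 5.8374) (43.6858, 0) (54, 0) (54, 17) (51.1803, 17)]  |A|=183.4319
10. canonical 6-gon: [(39.1249, 7.9543) (39.5294, 5.8374) (43.6858, 0) (54, 0) (54, 17) (51.1803, 17)]
11. shoelace: 183.4319

Area of P5's cell: 183.4319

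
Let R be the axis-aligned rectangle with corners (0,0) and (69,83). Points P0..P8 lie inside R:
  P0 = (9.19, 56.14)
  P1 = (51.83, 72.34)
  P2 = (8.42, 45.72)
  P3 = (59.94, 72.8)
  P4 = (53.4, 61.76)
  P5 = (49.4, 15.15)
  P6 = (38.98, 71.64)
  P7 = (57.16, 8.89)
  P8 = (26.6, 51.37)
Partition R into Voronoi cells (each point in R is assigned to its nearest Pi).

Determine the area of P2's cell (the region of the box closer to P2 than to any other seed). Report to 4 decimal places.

1. box [0,69]×[0,83]: [(0, 0) (69, 0) (69, 83) (0, 83)]
2. ⊥bis P2·P0 via (8.805,50.93): [(0, 51.5807) (0, 0) (69, 0) (69, 46.4818)]  |A|=3383.1551
3. ⊥bis P2·P1 via (30.125,59.03): [(36.3398, 48.8953) (0, 51.5807) (0, 0) (66.3235, 0)]  |A|=2558.6704
4. ⊥bis P2·P3 via (34.18,59.26): [(59.3568, 11.3609) (36.3398, 48.8953) (0, 51.5807) (0, 0) (65.3283, 0)]  |A|=2553.017
5. ⊥bis P2·P4 via (30.91,53.74): [(32.5374, 49.1763) (0, 51.5807) (0, 0) (50.0738, 0)]  |A|=2070.3735
6. ⊥bis P2·P5 via (28.91,30.435): [(35.8859, 39.7864) (32.5374, 49.1763) (0, 51.5807) (0, 0) (6.2063, 0)]  |A|=1197.7076
7. ⊥bis P2·P6 via (23.7,58.68): [(35.8859, 39.7864) (33.1009, 47.5962) (31.7088, 49.2375) (0, 51.5807) (0, 0) (6.2063, 0)]  |A|=1197.0702
8. ⊥bis P2·P7 via (32.79,27.305): [(35.8859, 39.7864) (33.1009, 47.5962) (31.7088, 49.2375) (0, 51.5807) (0, 0) (6.2063, 0)]  |A|=1197.0702
9. ⊥bis P2·P8 via (17.51,48.545): [(24.8357, 24.9732) (16.956, 50.3277) (0, 51.5807) (0, 0) (6.2063, 0)]  |A|=928.0336
10. canonical 5-gon: [(24.8357, 24.9732) (16.956, 50.3277) (0, 51.5807) (0, 0) (6.2063, 0)]
11. shoelace: 928.0336

Area of P2's cell: 928.0336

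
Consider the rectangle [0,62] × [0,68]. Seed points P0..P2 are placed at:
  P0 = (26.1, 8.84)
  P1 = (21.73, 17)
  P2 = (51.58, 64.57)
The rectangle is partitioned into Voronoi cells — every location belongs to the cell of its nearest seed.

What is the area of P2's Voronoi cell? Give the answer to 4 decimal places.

Area of P2's cell: 1462.8450

1. box [0,62]×[0,68]: [(0, 0) (62, 0) (62, 68) (0, 68)]
2. ⊥bis P2·P0 via (38.84,36.705): [(0, 54.4628) (62, 26.1161) (62, 68) (0, 68)]  |A|=1718.0521
3. ⊥bis P2·P1 via (36.655,40.785): [(0, 63.7859) (54.7475, 29.432) (62, 26.1161) (62, 68) (0, 68)]  |A|=1462.845
4. canonical 5-gon: [(0, 63.7859) (54.7475, 29.432) (62, 26.1161) (62, 68) (0, 68)]
5. shoelace: 1462.845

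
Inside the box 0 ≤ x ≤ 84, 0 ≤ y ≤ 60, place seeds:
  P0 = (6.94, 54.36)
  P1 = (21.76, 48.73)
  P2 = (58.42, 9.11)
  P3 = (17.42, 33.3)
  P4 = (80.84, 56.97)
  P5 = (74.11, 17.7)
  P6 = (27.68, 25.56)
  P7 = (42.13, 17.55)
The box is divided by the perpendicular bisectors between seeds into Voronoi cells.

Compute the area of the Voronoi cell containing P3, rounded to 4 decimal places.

Area of P3's cell: 637.6893

1. box [0,84]×[0,60]: [(0, 0) (84, 0) (84, 60) (0, 60)]
2. ⊥bis P3·P0 via (12.18,43.83): [(0, 37.7689) (0, 0) (84, 0) (84, 60) (44.6743, 60)]  |A|=4543.421
3. ⊥bis P3·P1 via (19.59,41.015): [(11.2418, 43.3631) (0, 37.7689) (0, 0) (84, 0) (84, 22.8984)]  |A|=2866.5682
4. ⊥bis P3·P2 via (37.92,21.205): [(45.3355, 33.7736) (11.2418, 43.3631) (0, 37.7689) (0, 0) (25.4091, 0)]  |A|=1434.4777
5. ⊥bis P3·P4 via (49.13,45.135): [(45.3355, 33.7736) (11.2418, 43.3631) (0, 37.7689) (0, 0) (25.4091, 0)]  |A|=1434.4777
6. ⊥bis P3·P5 via (45.765,25.5): [(45.3355, 33.7736) (11.2418, 43.3631) (0, 37.7689) (0, 0) (25.4091, 0)]  |A|=1434.4777
7. ⊥bis P3·P6 via (22.55,29.43): [(29.2416, 38.3003) (11.2418, 43.3631) (0, 37.7689) (0, 0) (0.3484, 0)]  |A|=637.6893
8. ⊥bis P3·P7 via (29.775,25.425): [(29.2416, 38.3003) (11.2418, 43.3631) (0, 37.7689) (0, 0) (0.3484, 0)]  |A|=637.6893
9. canonical 5-gon: [(29.2416, 38.3003) (11.2418, 43.3631) (0, 37.7689) (0, 0) (0.3484, 0)]
10. shoelace: 637.6893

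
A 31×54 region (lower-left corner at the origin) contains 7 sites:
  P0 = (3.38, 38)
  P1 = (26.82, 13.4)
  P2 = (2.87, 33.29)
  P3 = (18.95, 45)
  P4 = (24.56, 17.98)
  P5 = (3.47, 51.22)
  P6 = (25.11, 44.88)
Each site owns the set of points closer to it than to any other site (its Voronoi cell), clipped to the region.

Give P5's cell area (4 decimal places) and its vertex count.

1. box [0,31]×[0,54]: [(0, 0) (31, 0) (31, 54) (0, 54)]
2. ⊥bis P5·P0 via (3.425,44.61): [(0, 44.6333) (31, 44.4223) (31, 54) (0, 54)]  |A|=293.6384
3. ⊥bis P5·P1 via (15.145,32.31): [(0, 44.6333) (31, 44.4223) (31, 54) (0, 54)]  |A|=293.6384
4. ⊥bis P5·P2 via (3.17,42.255): [(0, 44.6333) (31, 44.4223) (31, 54) (0, 54)]  |A|=293.6384
5. ⊥bis P5·P3 via (11.21,48.11): [(0, 44.6333) (9.7863, 44.5667) (13.5767, 54) (0, 54)]  |A|=109.8688
6. ⊥bis P5·P4 via (14.015,34.6): [(0, 44.6333) (9.7863, 44.5667) (13.5767, 54) (0, 54)]  |A|=109.8688
7. ⊥bis P5·P6 via (14.29,48.05): [(0, 44.6333) (9.7863, 44.5667) (13.5767, 54) (0, 54)]  |A|=109.8688
8. canonical 4-gon: [(0, 44.6333) (9.7863, 44.5667) (13.5767, 54) (0, 54)]
9. shoelace: 109.8688

Area of P5's cell: 109.8688 (4 vertices)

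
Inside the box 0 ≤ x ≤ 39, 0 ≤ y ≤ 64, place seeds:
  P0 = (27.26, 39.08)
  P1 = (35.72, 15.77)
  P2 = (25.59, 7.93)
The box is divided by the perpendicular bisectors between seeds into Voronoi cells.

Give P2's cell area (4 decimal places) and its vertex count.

1. box [0,39]×[0,64]: [(0, 0) (39, 0) (39, 64) (0, 64)]
2. ⊥bis P2·P0 via (26.425,23.505): [(0, 24.9217) (0, 0) (39, 0) (39, 22.8308)]  |A|=931.1741
3. ⊥bis P2·P1 via (30.655,11.85): [(21.4274, 23.7729) (0, 24.9217) (0, 0) (39, 0) (39, 1.0675)]  |A|=739.9547
4. canonical 5-gon: [(21.4274, 23.7729) (0, 24.9217) (0, 0) (39, 0) (39, 1.0675)]
5. shoelace: 739.9547

Area of P2's cell: 739.9547 (5 vertices)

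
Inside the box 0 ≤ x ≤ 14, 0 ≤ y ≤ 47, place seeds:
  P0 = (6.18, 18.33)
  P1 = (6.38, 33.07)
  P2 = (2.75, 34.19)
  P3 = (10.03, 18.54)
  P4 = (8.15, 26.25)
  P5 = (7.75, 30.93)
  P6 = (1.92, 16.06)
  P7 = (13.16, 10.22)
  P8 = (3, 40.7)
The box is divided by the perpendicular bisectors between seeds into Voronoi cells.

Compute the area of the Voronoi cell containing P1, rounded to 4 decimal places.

1. box [0,14]×[0,47]: [(0, 0) (14, 0) (14, 47) (0, 47)]
2. ⊥bis P1·P0 via (6.28,25.7): [(0, 25.7852) (14, 25.5953) (14, 47) (0, 47)]  |A|=298.3368
3. ⊥bis P1·P2 via (4.565,33.63): [(2.1356, 25.7562) (14, 25.5953) (14, 47) (8.6902, 47)]  |A|=183.3772
4. ⊥bis P1·P3 via (8.205,25.805): [(2.1356, 25.7562) (7.7098, 25.6806) (14, 27.2607) (14, 47) (8.6902, 47)]  |A|=178.1391
5. ⊥bis P1·P4 via (7.265,29.66): [(2.9984, 28.5527) (14, 31.4079) (14, 47) (8.6902, 47)]  |A|=134.7443
6. ⊥bis P1·P5 via (7.065,32): [(3.3229, 29.6044) (14, 36.4397) (14, 47) (8.6902, 47)]  |A|=102.5603
7. ⊥bis P1·P6 via (4.15,24.565): [(3.3229, 29.6044) (14, 36.4397) (14, 47) (8.6902, 47)]  |A|=102.5603
8. ⊥bis P1·P7 via (9.77,21.645): [(3.3229, 29.6044) (14, 36.4397) (14, 47) (8.6902, 47)]  |A|=102.5603
9. ⊥bis P1·P8 via (4.69,36.885): [(5.7085, 37.3362) (3.3229, 29.6044) (14, 36.4397) (14, 41.0092)]  |A|=52.0675
10. canonical 4-gon: [(5.7085, 37.3362) (3.3229, 29.6044) (14, 36.4397) (14, 41.0092)]
11. shoelace: 52.0675

Area of P1's cell: 52.0675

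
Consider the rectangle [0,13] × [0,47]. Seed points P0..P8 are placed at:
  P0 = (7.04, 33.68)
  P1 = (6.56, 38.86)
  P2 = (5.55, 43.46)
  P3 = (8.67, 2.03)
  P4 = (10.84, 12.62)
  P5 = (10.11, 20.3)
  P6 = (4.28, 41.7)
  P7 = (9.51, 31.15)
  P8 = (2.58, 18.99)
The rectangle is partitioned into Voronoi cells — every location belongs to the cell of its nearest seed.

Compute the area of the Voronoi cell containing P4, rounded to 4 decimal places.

Area of P4's cell: 77.7310

1. box [0,13]×[0,47]: [(0, 0) (13, 0) (13, 47) (0, 47)]
2. ⊥bis P4·P0 via (8.94,23.15): [(0, 21.5369) (0, 0) (13, 0) (13, 23.8826)]  |A|=295.2265
3. ⊥bis P4·P1 via (8.7,25.74): [(0, 21.5369) (0, 0) (13, 0) (13, 23.8826)]  |A|=295.2265
4. ⊥bis P4·P2 via (8.195,28.04): [(0, 21.5369) (0, 0) (13, 0) (13, 23.8826)]  |A|=295.2265
5. ⊥bis P4·P3 via (9.755,7.325): [(0, 21.5369) (0, 9.3239) (13, 6.6601) (13, 23.8826)]  |A|=191.3308
6. ⊥bis P4·P5 via (10.475,16.46): [(0, 15.4643) (0, 9.3239) (13, 6.6601) (13, 16.7)]  |A|=105.1724
7. ⊥bis P4·P6 via (7.56,27.16): [(0, 15.4643) (0, 9.3239) (13, 6.6601) (13, 16.7)]  |A|=105.1724
8. ⊥bis P4·P7 via (10.175,21.885): [(0, 15.4643) (0, 9.3239) (13, 6.6601) (13, 16.7)]  |A|=105.1724
9. ⊥bis P4·P8 via (6.71,15.805): [(6.9573, 16.1256) (1.4783, 9.021) (13, 6.6601) (13, 16.7)]  |A|=77.731
10. canonical 4-gon: [(6.9573, 16.1256) (1.4783, 9.021) (13, 6.6601) (13, 16.7)]
11. shoelace: 77.731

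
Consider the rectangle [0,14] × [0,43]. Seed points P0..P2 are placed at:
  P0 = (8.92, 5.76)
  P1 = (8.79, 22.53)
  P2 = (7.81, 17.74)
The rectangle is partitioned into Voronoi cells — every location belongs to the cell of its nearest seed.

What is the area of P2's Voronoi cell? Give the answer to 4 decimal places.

Area of P2's cell: 122.8842

1. box [0,14]×[0,43]: [(0, 0) (14, 0) (14, 43) (0, 43)]
2. ⊥bis P2·P0 via (8.365,11.75): [(0, 10.9749) (14, 12.2721) (14, 43) (0, 43)]  |A|=439.2706
3. ⊥bis P2·P1 via (8.3,20.135): [(0, 21.8331) (0, 10.9749) (14, 12.2721) (14, 18.9688)]  |A|=122.8842
4. canonical 4-gon: [(0, 21.8331) (0, 10.9749) (14, 12.2721) (14, 18.9688)]
5. shoelace: 122.8842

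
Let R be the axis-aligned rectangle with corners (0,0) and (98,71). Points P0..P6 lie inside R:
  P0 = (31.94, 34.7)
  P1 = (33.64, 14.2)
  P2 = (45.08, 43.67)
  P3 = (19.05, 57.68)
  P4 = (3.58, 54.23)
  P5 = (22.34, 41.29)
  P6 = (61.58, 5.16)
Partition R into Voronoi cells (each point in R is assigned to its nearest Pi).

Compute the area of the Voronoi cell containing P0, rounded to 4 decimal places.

Area of P0's cell: 344.8563

1. box [0,98]×[0,71]: [(0, 0) (98, 0) (98, 71) (0, 71)]
2. ⊥bis P0·P1 via (32.79,24.45): [(0, 21.7308) (98, 29.8577) (98, 71) (0, 71)]  |A|=4430.1641
3. ⊥bis P0·P2 via (38.51,39.185): [(0, 21.7308) (47.7234, 25.6884) (16.7915, 71) (0, 71)]  |A|=1556.0732
4. ⊥bis P0·P3 via (25.495,46.19): [(0, 31.8893) (0, 21.7308) (47.7234, 25.6884) (31.4484, 49.5294)]  |A|=760.826
5. ⊥bis P0·P4 via (17.76,44.465): [(14.8272, 40.2062) (2.2316, 21.9159) (47.7234, 25.6884) (31.4484, 49.5294)]  |A|=666.2721
6. ⊥bis P0·P5 via (27.14,37.995): [(16.9396, 23.1356) (47.7234, 25.6884) (33.2481, 46.893)]  |A|=344.8563
7. ⊥bis P0·P6 via (46.76,19.93): [(16.9396, 23.1356) (47.7234, 25.6884) (33.2481, 46.893)]  |A|=344.8563
8. canonical 3-gon: [(16.9396, 23.1356) (47.7234, 25.6884) (33.2481, 46.893)]
9. shoelace: 344.8563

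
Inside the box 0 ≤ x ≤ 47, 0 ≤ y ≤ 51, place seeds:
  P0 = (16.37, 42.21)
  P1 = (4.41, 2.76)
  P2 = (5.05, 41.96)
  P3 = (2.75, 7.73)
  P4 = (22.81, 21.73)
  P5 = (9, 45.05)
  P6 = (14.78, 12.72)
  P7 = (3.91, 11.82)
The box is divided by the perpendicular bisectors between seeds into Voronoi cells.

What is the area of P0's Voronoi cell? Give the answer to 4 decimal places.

Area of P0's cell: 553.0957

1. box [0,47]×[0,51]: [(0, 0) (47, 0) (47, 51) (0, 51)]
2. ⊥bis P0·P1 via (10.39,22.485): [(0, 25.6349) (47, 11.386) (47, 51) (0, 51)]  |A|=1527.0084
3. ⊥bis P0·P2 via (10.71,42.085): [(11.1479, 22.2552) (47, 11.386) (47, 51) (10.5131, 51)]  |A|=1234.5256
4. ⊥bis P0·P3 via (9.56,24.97): [(11.1014, 24.3611) (33.8773, 15.3644) (47, 11.386) (47, 51) (10.5131, 51)]  |A|=1210.753
5. ⊥bis P0·P4 via (19.59,31.97): [(10.9931, 29.2667) (47, 40.5892) (47, 51) (10.5131, 51)]  |A|=583.9218
6. ⊥bis P0·P5 via (12.685,43.63): [(10.7848, 38.6988) (10.9931, 29.2667) (47, 40.5892) (47, 51) (15.525, 51)]  |A|=553.0957
7. ⊥bis P0·P6 via (15.575,27.465): [(10.7848, 38.6988) (10.9931, 29.2667) (47, 40.5892) (47, 51) (15.525, 51)]  |A|=553.0957
8. ⊥bis P0·P7 via (10.14,27.015): [(10.7848, 38.6988) (10.9931, 29.2667) (47, 40.5892) (47, 51) (15.525, 51)]  |A|=553.0957
9. canonical 5-gon: [(10.7848, 38.6988) (10.9931, 29.2667) (47, 40.5892) (47, 51) (15.525, 51)]
10. shoelace: 553.0957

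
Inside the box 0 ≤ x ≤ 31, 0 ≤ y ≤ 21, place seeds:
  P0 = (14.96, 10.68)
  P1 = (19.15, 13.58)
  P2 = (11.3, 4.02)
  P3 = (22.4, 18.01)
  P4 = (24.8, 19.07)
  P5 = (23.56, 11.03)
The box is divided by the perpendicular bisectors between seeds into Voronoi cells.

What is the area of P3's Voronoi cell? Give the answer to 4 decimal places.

1. box [0,31]×[0,21]: [(0, 0) (31, 0) (31, 21) (0, 21)]
2. ⊥bis P3·P0 via (18.68,14.345): [(31, 1.8401) (31, 21) (12.1234, 21)]  |A|=180.8368
3. ⊥bis P3·P1 via (20.775,15.795): [(31, 8.2936) (31, 21) (13.6802, 21)]  |A|=110.0363
4. ⊥bis P3·P2 via (16.85,11.015): [(31, 8.2936) (31, 21) (13.6802, 21)]  |A|=110.0363
5. ⊥bis P3·P4 via (23.6,18.54): [(26.7476, 11.4133) (22.5135, 21) (13.6802, 21)]  |A|=42.3413
6. ⊥bis P3·P5 via (22.98,14.52): [(22.5992, 14.4567) (25.2117, 14.8909) (22.5135, 21) (13.6802, 21)]  |A|=37.4652
7. canonical 4-gon: [(22.5992, 14.4567) (25.2117, 14.8909) (22.5135, 21) (13.6802, 21)]
8. shoelace: 37.4652

Area of P3's cell: 37.4652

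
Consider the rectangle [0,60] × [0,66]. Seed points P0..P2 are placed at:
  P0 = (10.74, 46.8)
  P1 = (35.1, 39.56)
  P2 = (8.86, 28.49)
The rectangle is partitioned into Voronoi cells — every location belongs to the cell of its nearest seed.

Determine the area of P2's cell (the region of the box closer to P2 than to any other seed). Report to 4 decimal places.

Area of P2's cell: 1067.7161

1. box [0,60]×[0,66]: [(0, 0) (60, 0) (60, 66) (0, 66)]
2. ⊥bis P2·P0 via (9.8,37.645): [(0, 38.6512) (0, 0) (60, 0) (60, 32.4907)]  |A|=2134.2565
3. ⊥bis P2·P1 via (21.98,34.025): [(20.9351, 36.5017) (0, 38.6512) (0, 0) (36.3343, 0)]  |A|=1067.7161
4. canonical 4-gon: [(20.9351, 36.5017) (0, 38.6512) (0, 0) (36.3343, 0)]
5. shoelace: 1067.7161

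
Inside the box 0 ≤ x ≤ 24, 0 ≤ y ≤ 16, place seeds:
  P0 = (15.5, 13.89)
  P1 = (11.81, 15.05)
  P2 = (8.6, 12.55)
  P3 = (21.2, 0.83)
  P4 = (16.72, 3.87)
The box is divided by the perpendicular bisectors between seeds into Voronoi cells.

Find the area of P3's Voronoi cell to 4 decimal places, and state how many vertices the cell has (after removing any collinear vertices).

1. box [0,24]×[0,16]: [(0, 0) (24, 0) (24, 16) (0, 16)]
2. ⊥bis P3·P0 via (18.35,7.36): [(1.4866, 0) (24, 0) (24, 9.8259)]  |A|=110.6077
3. ⊥bis P3·P1 via (16.505,7.94): [(10.3178, 3.8544) (4.4808, 0) (24, 0) (24, 9.8259)]  |A|=104.8371
4. ⊥bis P3·P2 via (14.9,6.69): [(13.5914, 5.2831) (8.6772, 0) (24, 0) (24, 9.8259)]  |A|=91.6131
5. ⊥bis P3·P4 via (18.96,2.35): [(17.3654, 0) (24, 0) (24, 9.7774)]  |A|=32.4347
6. canonical 3-gon: [(17.3654, 0) (24, 0) (24, 9.7774)]
7. shoelace: 32.4347

Area of P3's cell: 32.4347 (3 vertices)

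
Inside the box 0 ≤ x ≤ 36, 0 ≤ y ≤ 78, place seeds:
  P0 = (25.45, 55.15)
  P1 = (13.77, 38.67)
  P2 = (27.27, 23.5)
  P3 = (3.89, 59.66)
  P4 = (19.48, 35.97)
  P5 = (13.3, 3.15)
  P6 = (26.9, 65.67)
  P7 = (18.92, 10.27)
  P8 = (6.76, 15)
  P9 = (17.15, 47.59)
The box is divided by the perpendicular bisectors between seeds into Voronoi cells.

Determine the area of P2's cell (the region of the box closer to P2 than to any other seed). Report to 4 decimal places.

1. box [0,36]×[0,78]: [(0, 0) (36, 0) (36, 78) (0, 78)]
2. ⊥bis P2·P0 via (26.36,39.325): [(0, 37.8092) (0, 0) (36, 0) (36, 39.8793)]  |A|=1398.3936
3. ⊥bis P2·P1 via (20.52,31.085): [(30.0155, 39.5352) (0, 12.824) (0, 0) (36, 0) (36, 39.8793)]  |A|=1023.421
4. ⊥bis P2·P3 via (15.58,41.58): [(30.0155, 39.5352) (0, 12.824) (0, 0) (36, 0) (36, 39.8793)]  |A|=1023.421
5. ⊥bis P2·P4 via (23.375,29.735): [(8.705, 20.5707) (0, 12.824) (0, 0) (36, 0) (36, 37.6218)]  |A|=939.5321
6. ⊥bis P2·P5 via (20.285,13.325): [(9.2418, 20.906) (36, 2.5369) (36, 37.6218)]  |A|=469.4051
7. ⊥bis P2·P6 via (27.085,44.585): [(9.2418, 20.906) (36, 2.5369) (36, 37.6218)]  |A|=469.4051
8. ⊥bis P2·P7 via (23.095,16.885): [(13.0021, 23.2551) (36, 8.7401) (36, 37.6218)]  |A|=332.1094
9. ⊥bis P2·P8 via (17.015,19.25): [(14.8713, 24.4227) (16.1887, 21.2439) (36, 8.7401) (36, 37.6218)]  |A|=328.3694
10. ⊥bis P2·P9 via (22.21,35.545): [(14.8713, 24.4227) (16.1887, 21.2439) (36, 8.7401) (36, 37.6218)]  |A|=328.3694
11. canonical 4-gon: [(14.8713, 24.4227) (16.1887, 21.2439) (36, 8.7401) (36, 37.6218)]
12. shoelace: 328.3694

Area of P2's cell: 328.3694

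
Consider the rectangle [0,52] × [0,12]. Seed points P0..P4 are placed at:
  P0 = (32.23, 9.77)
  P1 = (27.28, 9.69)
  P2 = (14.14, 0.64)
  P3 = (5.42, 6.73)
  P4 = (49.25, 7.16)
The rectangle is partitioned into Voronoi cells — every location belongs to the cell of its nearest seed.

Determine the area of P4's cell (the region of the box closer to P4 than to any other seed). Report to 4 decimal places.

Area of P4's cell: 139.6561

1. box [0,52]×[0,12]: [(0, 0) (52, 0) (52, 12) (0, 12)]
2. ⊥bis P4·P0 via (40.74,8.465): [(39.4419, 0) (52, 0) (52, 12) (41.2821, 12)]  |A|=139.6561
3. ⊥bis P4·P1 via (38.265,8.425): [(39.4419, 0) (52, 0) (52, 12) (41.2821, 12)]  |A|=139.6561
4. ⊥bis P4·P2 via (31.695,3.9): [(39.4419, 0) (52, 0) (52, 12) (41.2821, 12)]  |A|=139.6561
5. ⊥bis P4·P3 via (27.335,6.945): [(39.4419, 0) (52, 0) (52, 12) (41.2821, 12)]  |A|=139.6561
6. canonical 4-gon: [(39.4419, 0) (52, 0) (52, 12) (41.2821, 12)]
7. shoelace: 139.6561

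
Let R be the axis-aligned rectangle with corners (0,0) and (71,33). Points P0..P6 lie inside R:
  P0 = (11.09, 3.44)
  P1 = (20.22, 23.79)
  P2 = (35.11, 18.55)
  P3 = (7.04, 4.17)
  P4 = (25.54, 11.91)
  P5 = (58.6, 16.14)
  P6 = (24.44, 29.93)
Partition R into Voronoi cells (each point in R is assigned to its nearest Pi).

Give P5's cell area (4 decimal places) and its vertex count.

Area of P5's cell: 799.6459 (4 vertices)

1. box [0,71]×[0,33]: [(0, 0) (71, 0) (71, 33) (0, 33)]
2. ⊥bis P5·P0 via (34.845,9.79): [(37.462, 0) (71, 0) (71, 33) (28.6407, 33)]  |A|=1252.3059
3. ⊥bis P5·P1 via (39.41,19.965): [(36.2983, 4.3534) (37.462, 0) (71, 0) (71, 33) (42.0082, 33)]  |A|=1060.8396
4. ⊥bis P5·P2 via (46.855,17.345): [(45.0755, 0) (71, 0) (71, 33) (48.4612, 33)]  |A|=799.6459
5. ⊥bis P5·P3 via (32.82,10.155): [(45.0755, 0) (71, 0) (71, 33) (48.4612, 33)]  |A|=799.6459
6. ⊥bis P5·P4 via (42.07,14.025): [(45.0755, 0) (71, 0) (71, 33) (48.4612, 33)]  |A|=799.6459
7. ⊥bis P5·P6 via (41.52,23.035): [(45.0755, 0) (71, 0) (71, 33) (48.4612, 33)]  |A|=799.6459
8. canonical 4-gon: [(45.0755, 0) (71, 0) (71, 33) (48.4612, 33)]
9. shoelace: 799.6459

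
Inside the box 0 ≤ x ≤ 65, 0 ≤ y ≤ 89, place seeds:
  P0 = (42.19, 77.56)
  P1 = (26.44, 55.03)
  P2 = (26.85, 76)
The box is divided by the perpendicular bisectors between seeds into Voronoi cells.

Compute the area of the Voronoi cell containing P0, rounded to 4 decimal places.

Area of P0's cell: 1022.5537

1. box [0,65]×[0,89]: [(0, 0) (65, 0) (65, 89) (0, 89)]
2. ⊥bis P0·P1 via (34.315,66.295): [(65, 44.8441) (65, 89) (1.836, 89)]  |A|=1394.5308
3. ⊥bis P0·P2 via (34.52,76.78): [(35.6836, 65.3383) (65, 44.8441) (65, 89) (33.2773, 89)]  |A|=1022.5537
4. canonical 4-gon: [(35.6836, 65.3383) (65, 44.8441) (65, 89) (33.2773, 89)]
5. shoelace: 1022.5537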